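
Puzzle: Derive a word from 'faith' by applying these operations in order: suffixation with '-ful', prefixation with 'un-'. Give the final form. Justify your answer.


Step 1: Add suffix '-ful' to 'faith' = 'faithful'
Step 2: Add prefix 'un-' to 'faithful' = 'unfaithful'

unfaithful


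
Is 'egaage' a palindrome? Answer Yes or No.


Forward: 'egaage'
Reversed: 'egaage'
They are identical.

Yes


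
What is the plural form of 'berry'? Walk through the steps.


Apply rule: Change -y to -ies (consonant + y). 'berry' becomes 'berries'.

berries


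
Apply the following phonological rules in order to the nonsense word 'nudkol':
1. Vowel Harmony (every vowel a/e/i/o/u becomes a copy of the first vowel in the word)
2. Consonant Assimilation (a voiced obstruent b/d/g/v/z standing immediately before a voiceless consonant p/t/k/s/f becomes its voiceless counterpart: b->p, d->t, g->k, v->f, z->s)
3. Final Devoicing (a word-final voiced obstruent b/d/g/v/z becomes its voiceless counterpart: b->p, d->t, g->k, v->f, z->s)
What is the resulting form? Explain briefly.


Starting form: 'nudkol'
Rule 1: Vowel Harmony: all vowels become 'u' (matching first vowel). 'nudkol' -> 'nudkul'
Rule 2: Consonant Assimilation: voiced obstruent before voiceless consonant becomes voiceless ('dk' -> 'tk'). 'nudkul' -> 'nutkul'
Rule 3: Final Devoicing: final consonant 'l' is not one of the voiced obstruents b/d/g/v/z. No change.
Final form: 'nutkul'

nutkul


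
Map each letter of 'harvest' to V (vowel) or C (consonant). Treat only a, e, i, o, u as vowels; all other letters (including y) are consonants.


Letter mapping: h = C, a = V, r = C, v = C, e = V, s = C, t = C.

CVCCVCC


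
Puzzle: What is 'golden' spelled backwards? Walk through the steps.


Reverse 'golden' character by character: 'nedlog'.

nedlog


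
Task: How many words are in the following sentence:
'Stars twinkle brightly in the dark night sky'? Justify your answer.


Split into words: Stars | twinkle | brightly | in | the | dark | night | sky = 8 words.

8


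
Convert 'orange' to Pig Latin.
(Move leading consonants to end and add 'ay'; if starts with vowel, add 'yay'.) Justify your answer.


'orange' starts with a vowel, so add 'yay': 'orangeyay'.

orangeyay


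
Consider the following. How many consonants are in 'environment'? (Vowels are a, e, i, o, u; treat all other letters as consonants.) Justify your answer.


Consonants in 'environment': n, v, r, n, m, n, t = 7 consonants.

7


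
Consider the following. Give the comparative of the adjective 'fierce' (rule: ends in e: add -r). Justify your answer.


Apply comparative formation (ends in e: add -r): 'fierce' -> 'fiercer'.

fiercer


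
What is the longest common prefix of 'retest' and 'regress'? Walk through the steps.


Compare from the start: 2 characters match: 're'. Mismatch at position 3: 't' vs 'g'.

re


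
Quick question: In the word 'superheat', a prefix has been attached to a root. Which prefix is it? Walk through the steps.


The word 'superheat' = 'super' (prefix) + 'heat' (root). The prefix is 'super'.

super


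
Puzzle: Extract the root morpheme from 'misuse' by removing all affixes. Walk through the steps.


Remove prefix 'mis' from 'misuse' to get root 'use'.

use


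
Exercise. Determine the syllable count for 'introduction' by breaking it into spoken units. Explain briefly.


Break 'introduction' into syllables: in-tro-duc-tion -> in | tro | duc | tion = 4 syllables

4 syllables


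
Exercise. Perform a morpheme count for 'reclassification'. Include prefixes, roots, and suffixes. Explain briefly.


Decomposition: re- (prefix) + class (root) + -ify (suffix) + -ation (suffix) = 4 morpheme(s)

4 morphemes


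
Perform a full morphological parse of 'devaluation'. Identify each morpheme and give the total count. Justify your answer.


Step 1: Identify prefix: 'de' (meaning: reverse/remove)
Step 2: Identify root: 'value'
Step 3: Identify suffix(es): 'ation'
Decomposition: de- (prefix: reverse/remove) + value (root) + -ation (suffix: act of)
Total morphemes: 3

3 morphemes (de- (prefix: reverse/remove) + value (root) + -ation (suffix: act of))


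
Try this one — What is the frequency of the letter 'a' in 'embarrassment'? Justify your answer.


Letter 'a' in 'embarrassment': found at position(s) 4, 7 = 2 occurrence(s).

2


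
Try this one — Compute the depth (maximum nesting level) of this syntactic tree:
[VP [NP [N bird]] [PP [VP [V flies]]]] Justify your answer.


Count bracket nesting levels:
'[' at pos 0: depth = 1
'[' at pos 4: depth = 2
'[' at pos 8: depth = 3
'[' at pos 18: depth = 2
'[' at pos 22: depth = 3
'[' at pos 26: depth = 4
Maximum depth reached: 4

4


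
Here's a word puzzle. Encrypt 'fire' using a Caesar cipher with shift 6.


Shift each letter by 6: f -> l, i -> o, r -> x, e -> k. Result: 'loxk'.

loxk


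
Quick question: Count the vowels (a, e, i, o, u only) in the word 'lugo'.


Vowels in 'lugo': u, o = 2 vowels.

2


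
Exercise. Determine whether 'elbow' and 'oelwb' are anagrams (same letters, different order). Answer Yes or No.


Sorted letters of 'elbow': 'below'
Sorted letters of 'oelwb': 'below'
They match.

Yes


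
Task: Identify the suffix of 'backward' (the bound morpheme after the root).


The word 'backward' = 'back' (root) + '-ward' (suffix). The suffix is '-ward'.

ward


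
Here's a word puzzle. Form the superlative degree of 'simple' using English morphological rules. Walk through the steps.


Apply superlative formation (ends in e: add -st): 'simple' -> 'simplest'.

simplest


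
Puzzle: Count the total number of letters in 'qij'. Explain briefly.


Spell out 'qij' and number each letter: q(1), i(2), j(3). Total: 3 letters.

3


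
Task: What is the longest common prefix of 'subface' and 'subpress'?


Compare from the start: 3 characters match: 'sub'. Mismatch at position 4: 'f' vs 'p'.

sub


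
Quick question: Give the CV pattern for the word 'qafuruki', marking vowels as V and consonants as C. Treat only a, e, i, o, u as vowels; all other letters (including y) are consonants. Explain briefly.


Letter mapping: q = C, a = V, f = C, u = V, r = C, u = V, k = C, i = V.

CVCVCVCV


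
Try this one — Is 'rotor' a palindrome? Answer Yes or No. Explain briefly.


Forward: 'rotor'
Reversed: 'rotor'
They are identical.

Yes


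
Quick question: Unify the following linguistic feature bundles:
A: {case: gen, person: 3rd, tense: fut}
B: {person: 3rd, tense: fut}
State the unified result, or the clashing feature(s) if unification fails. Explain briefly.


Compare features:
case: A=gen vs B=_ -> unified: gen
person: A=3rd vs B=3rd -> unified: 3rd
tense: A=fut vs B=fut -> unified: fut
No clashes found.

Unified: {case: gen, person: 3rd, tense: fut}


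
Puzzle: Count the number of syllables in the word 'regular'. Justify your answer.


Break 'regular' into syllables: reg-u-lar -> reg | u | lar = 3 syllables

3 syllables


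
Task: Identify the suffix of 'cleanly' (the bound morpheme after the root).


The word 'cleanly' = 'clean' (root) + '-ly' (suffix). The suffix is '-ly'.

ly


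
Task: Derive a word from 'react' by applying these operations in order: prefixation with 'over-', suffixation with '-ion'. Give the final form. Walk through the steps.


Step 1: Add prefix 'over-' to 'react' = 'overreact'
Step 2: Add suffix '-ion' to 'overreact' = 'overreaction'

overreaction


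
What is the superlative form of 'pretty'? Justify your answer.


Apply superlative formation (consonant + y: change y to i, add -est): 'pretty' -> 'prettiest'.

prettiest


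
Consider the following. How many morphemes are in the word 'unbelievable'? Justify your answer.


Decomposition: un- (prefix) + believe (root) + -able (suffix) = 3 morpheme(s)

3 morphemes


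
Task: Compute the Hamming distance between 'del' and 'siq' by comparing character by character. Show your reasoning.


Alignment:
Position 1: 'd' vs 's' = DIFFER
Position 2: 'e' vs 'i' = DIFFER
Position 3: 'l' vs 'q' = DIFFER
Total differences: 3

3


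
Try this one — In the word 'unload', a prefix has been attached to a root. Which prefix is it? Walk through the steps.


The word 'unload' = 'un' (prefix) + 'load' (root). The prefix is 'un'.

un


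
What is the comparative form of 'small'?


Apply comparative formation (add -er): 'small' -> 'smaller'.

smaller


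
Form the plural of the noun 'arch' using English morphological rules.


Apply rule: Add -es (sibilant/fricative ending). 'arch' becomes 'arches'.

arches


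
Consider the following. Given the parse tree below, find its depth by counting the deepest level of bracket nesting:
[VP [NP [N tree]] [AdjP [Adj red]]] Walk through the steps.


Count bracket nesting levels:
'[' at pos 0: depth = 1
'[' at pos 4: depth = 2
'[' at pos 8: depth = 3
'[' at pos 18: depth = 2
'[' at pos 24: depth = 3
Maximum depth reached: 3

3


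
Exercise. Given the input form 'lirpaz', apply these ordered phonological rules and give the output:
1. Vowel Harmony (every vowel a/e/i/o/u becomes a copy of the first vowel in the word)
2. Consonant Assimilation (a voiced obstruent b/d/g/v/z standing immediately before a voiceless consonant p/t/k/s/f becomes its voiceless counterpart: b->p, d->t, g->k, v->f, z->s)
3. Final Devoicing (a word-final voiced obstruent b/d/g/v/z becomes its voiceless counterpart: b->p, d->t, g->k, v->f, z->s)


Starting form: 'lirpaz'
Rule 1: Vowel Harmony: all vowels become 'i' (matching first vowel). 'lirpaz' -> 'lirpiz'
Rule 2: Consonant Assimilation: no voiced obstruent (b/d/g/v/z) stands immediately before a voiceless consonant (p/t/k/s/f). No change.
Rule 3: Final Devoicing: word-final voiced obstruent 'z' becomes voiceless 's'. 'lirpiz' -> 'lirpis'
Final form: 'lirpis'

lirpis


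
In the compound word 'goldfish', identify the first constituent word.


Split 'goldfish' into 'gold' + 'fish'. The first part is 'gold'.

gold


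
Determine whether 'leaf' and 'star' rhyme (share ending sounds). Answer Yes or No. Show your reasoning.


Rime (stressed vowel + following sounds) of 'leaf': -eaf = /iːf/
Rime of 'star': -ar = /ɑːr/
/iːf/ and /ɑːr/ are different ending sounds, so the words do not rhyme.

No


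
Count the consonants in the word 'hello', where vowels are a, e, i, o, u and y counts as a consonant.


Consonants in 'hello': h, l, l = 3 consonants.

3


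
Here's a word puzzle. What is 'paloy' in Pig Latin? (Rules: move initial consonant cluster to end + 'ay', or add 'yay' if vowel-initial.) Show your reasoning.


'paloy': move consonant cluster 'p' to end and add 'ay': 'aloypay'.

aloypay


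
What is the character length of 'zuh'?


Spell out 'zuh' and number each letter: z(1), u(2), h(3). Total: 3 letters.

3


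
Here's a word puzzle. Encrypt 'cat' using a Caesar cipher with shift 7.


Shift each letter by 7: c -> j, a -> h, t -> a. Result: 'jha'.

jha


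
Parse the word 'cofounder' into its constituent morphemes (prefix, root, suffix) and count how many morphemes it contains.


Step 1: Identify prefix: 'co' (meaning: together)
Step 2: Identify root: 'found'
Step 3: Identify suffix(es): 'er'
Decomposition: co- (prefix: together) + found (root) + -er (suffix: one who)
Total morphemes: 3

3 morphemes (co- (prefix: together) + found (root) + -er (suffix: one who))


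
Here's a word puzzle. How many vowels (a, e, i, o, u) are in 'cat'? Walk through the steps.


Vowels in 'cat': a = 1 vowels.

1


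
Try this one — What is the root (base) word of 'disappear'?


Remove prefix 'dis' from 'disappear' to get root 'appear'.

appear


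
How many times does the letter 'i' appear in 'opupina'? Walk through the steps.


Letter 'i' in 'opupina': found at position(s) 5 = 1 occurrence(s).

1


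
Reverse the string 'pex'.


Reverse 'pex' character by character: 'xep'.

xep


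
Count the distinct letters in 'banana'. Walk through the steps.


Unique letters in 'banana': {a, b, n} = 3 distinct letters.

3


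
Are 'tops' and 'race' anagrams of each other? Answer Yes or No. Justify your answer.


Sorted letters of 'tops': 'opst'
Sorted letters of 'race': 'acer'
They do not match.

No


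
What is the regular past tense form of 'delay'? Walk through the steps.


Apply rule: Add -ed. 'delay' becomes 'delayed'.

delayed


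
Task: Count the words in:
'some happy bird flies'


Split into words: some | happy | bird | flies = 4 words.

4


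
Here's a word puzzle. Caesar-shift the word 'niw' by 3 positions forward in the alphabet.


Shift each letter by 3: n -> q, i -> l, w -> z. Result: 'qlz'.

qlz


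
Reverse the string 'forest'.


Reverse 'forest' character by character: 'tserof'.

tserof


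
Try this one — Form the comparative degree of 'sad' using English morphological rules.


Apply comparative formation (double final consonant, add -er): 'sad' -> 'sadder'.

sadder


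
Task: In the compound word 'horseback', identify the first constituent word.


Split 'horseback' into 'horse' + 'back'. The first part is 'horse'.

horse


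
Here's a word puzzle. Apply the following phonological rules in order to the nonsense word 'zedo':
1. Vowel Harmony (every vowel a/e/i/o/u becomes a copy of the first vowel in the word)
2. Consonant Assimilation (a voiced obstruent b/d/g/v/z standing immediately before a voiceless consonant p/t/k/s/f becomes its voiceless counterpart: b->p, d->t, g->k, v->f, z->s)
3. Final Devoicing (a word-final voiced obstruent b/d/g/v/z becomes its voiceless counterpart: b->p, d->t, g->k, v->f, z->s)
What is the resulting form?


Starting form: 'zedo'
Rule 1: Vowel Harmony: all vowels become 'e' (matching first vowel). 'zedo' -> 'zede'
Rule 2: Consonant Assimilation: no voiced obstruent (b/d/g/v/z) stands immediately before a voiceless consonant (p/t/k/s/f). No change.
Rule 3: Final Devoicing: the word ends in the vowel 'e', not a consonant. No change.
Final form: 'zede'

zede


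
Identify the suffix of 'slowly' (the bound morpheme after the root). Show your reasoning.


The word 'slowly' = 'slow' (root) + '-ly' (suffix). The suffix is '-ly'.

ly


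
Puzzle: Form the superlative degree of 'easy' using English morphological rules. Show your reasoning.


Apply superlative formation (consonant + y: change y to i, add -est): 'easy' -> 'easiest'.

easiest


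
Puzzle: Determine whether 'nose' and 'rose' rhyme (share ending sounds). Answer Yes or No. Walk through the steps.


Rime (stressed vowel + following sounds) of 'nose': -ose = /oʊz/
Rime of 'rose': -ose = /oʊz/
/oʊz/ and /oʊz/ are the same ending sound, so the words rhyme.

Yes


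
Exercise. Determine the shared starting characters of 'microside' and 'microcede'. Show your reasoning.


Compare from the start: 5 characters match: 'micro'. Mismatch at position 6: 's' vs 'c'.

micro


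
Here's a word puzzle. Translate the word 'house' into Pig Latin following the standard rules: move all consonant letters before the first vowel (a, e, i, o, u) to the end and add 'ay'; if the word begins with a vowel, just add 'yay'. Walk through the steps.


'house': move consonant cluster 'h' to end and add 'ay': 'ousehay'.

ousehay


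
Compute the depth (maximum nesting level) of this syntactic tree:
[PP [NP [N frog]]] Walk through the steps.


Count bracket nesting levels:
'[' at pos 0: depth = 1
'[' at pos 4: depth = 2
'[' at pos 8: depth = 3
Maximum depth reached: 3

3


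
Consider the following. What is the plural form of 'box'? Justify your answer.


Apply rule: Add -es (sibilant/fricative ending). 'box' becomes 'boxes'.

boxes


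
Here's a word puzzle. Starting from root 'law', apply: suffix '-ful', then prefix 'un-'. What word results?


Step 1: Add suffix '-ful' to 'law' = 'lawful'
Step 2: Add prefix 'un-' to 'lawful' = 'unlawful'

unlawful


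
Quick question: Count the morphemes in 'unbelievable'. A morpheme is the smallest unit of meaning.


Decomposition: un- (prefix) + believe (root) + -able (suffix) = 3 morpheme(s)

3 morphemes


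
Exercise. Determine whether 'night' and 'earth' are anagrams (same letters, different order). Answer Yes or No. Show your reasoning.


Sorted letters of 'night': 'ghint'
Sorted letters of 'earth': 'aehrt'
They do not match.

No


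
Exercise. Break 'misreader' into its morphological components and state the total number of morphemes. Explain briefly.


Step 1: Identify prefix: 'mis' (meaning: wrongly)
Step 2: Identify root: 'read'
Step 3: Identify suffix(es): 'er'
Decomposition: mis- (prefix: wrongly) + read (root) + -er (suffix: one who)
Total morphemes: 3

3 morphemes (mis- (prefix: wrongly) + read (root) + -er (suffix: one who))


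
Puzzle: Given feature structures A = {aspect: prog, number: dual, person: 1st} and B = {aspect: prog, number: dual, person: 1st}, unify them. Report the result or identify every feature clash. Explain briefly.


Compare features:
aspect: A=prog vs B=prog -> unified: prog
number: A=dual vs B=dual -> unified: dual
person: A=1st vs B=1st -> unified: 1st
No clashes found.

Unified: {aspect: prog, number: dual, person: 1st}


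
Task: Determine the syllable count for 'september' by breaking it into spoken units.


Break 'september' into syllables: sep-tem-ber -> sep | tem | ber = 3 syllables

3 syllables


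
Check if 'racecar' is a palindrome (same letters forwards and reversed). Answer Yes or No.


Forward: 'racecar'
Reversed: 'racecar'
They are identical.

Yes


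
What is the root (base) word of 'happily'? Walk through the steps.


Remove suffix '-ly' from 'happily' to get root 'happy'.

happy


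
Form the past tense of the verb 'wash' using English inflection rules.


Apply rule: Add -ed. 'wash' becomes 'washed'.

washed


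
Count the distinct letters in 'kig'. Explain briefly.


Unique letters in 'kig': {g, i, k} = 3 distinct letters.

3


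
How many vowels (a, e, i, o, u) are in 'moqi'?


Vowels in 'moqi': o, i = 2 vowels.

2


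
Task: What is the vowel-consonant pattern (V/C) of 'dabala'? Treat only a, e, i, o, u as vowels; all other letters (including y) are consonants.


Letter mapping: d = C, a = V, b = C, a = V, l = C, a = V.

CVCVCV


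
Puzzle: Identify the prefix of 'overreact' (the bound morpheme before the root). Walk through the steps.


The word 'overreact' = 'over' (prefix) + 'react' (root). The prefix is 'over'.

over


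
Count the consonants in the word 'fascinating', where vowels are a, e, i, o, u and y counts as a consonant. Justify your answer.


Consonants in 'fascinating': f, s, c, n, t, n, g = 7 consonants.

7


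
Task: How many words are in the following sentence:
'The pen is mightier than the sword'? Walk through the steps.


Split into words: The | pen | is | mightier | than | the | sword = 7 words.

7


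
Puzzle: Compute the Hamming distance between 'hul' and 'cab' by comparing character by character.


Alignment:
Position 1: 'h' vs 'c' = DIFFER
Position 2: 'u' vs 'a' = DIFFER
Position 3: 'l' vs 'b' = DIFFER
Total differences: 3

3


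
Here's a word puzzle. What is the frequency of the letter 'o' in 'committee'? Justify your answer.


Letter 'o' in 'committee': found at position(s) 2 = 1 occurrence(s).

1


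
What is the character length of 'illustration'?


Spell out 'illustration' and number each letter: i(1), l(2), l(3), u(4), s(5), t(6), r(7), a(8), t(9), i(10), o(11), n(12). Total: 12 letters.

12


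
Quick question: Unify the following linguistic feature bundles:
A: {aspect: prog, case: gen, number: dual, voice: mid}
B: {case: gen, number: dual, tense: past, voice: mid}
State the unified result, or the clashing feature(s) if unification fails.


Compare features:
aspect: A=prog vs B=_ -> unified: prog
case: A=gen vs B=gen -> unified: gen
number: A=dual vs B=dual -> unified: dual
tense: A=_ vs B=past -> unified: past
voice: A=mid vs B=mid -> unified: mid
No clashes found.

Unified: {aspect: prog, case: gen, number: dual, tense: past, voice: mid}


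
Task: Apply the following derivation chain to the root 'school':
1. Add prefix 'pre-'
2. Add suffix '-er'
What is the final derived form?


Step 1: Add prefix 'pre-' to 'school' = 'preschool'
Step 2: Add suffix '-er' to 'preschool' = 'preschooler'

preschooler


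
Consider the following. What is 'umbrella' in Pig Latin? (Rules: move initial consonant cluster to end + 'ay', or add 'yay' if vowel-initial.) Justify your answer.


'umbrella' starts with a vowel, so add 'yay': 'umbrellayay'.

umbrellayay


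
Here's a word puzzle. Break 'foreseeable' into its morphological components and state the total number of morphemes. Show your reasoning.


Step 1: Identify prefix: 'fore' (meaning: before/front)
Step 2: Identify root: 'see'
Step 3: Identify suffix(es): 'able'
Decomposition: fore- (prefix: before/front) + see (root) + -able (suffix: capable of)
Total morphemes: 3

3 morphemes (fore- (prefix: before/front) + see (root) + -able (suffix: capable of))


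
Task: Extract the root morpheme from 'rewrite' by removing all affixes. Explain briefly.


Remove prefix 're' from 'rewrite' to get root 'write'.

write


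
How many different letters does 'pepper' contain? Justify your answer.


Unique letters in 'pepper': {e, p, r} = 3 distinct letters.

3


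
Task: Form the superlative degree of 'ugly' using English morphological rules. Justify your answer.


Apply superlative formation (consonant + y: change y to i, add -est): 'ugly' -> 'ugliest'.

ugliest


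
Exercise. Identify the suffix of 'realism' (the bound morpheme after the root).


The word 'realism' = 'real' (root) + '-ism' (suffix). The suffix is '-ism'.

ism


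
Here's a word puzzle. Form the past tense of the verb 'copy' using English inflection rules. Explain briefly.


Apply rule: Change -y to -ied. 'copy' becomes 'copied'.

copied


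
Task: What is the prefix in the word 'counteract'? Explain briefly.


The word 'counteract' = 'counter' (prefix) + 'act' (root). The prefix is 'counter'.

counter


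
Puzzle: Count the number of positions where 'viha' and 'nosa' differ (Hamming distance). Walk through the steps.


Alignment:
Position 1: 'v' vs 'n' = DIFFER
Position 2: 'i' vs 'o' = DIFFER
Position 3: 'h' vs 's' = DIFFER
Position 4: 'a' vs 'a' = match
Total differences: 3

3


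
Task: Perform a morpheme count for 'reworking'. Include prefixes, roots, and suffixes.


Decomposition: re- (prefix) + work (root) + -ing (suffix) = 3 morpheme(s)

3 morphemes


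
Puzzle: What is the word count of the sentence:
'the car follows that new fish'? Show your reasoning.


Split into words: the | car | follows | that | new | fish = 6 words.

6


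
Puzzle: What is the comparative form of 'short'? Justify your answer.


Apply comparative formation (add -er): 'short' -> 'shorter'.

shorter


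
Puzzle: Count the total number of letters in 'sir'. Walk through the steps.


Spell out 'sir' and number each letter: s(1), i(2), r(3). Total: 3 letters.

3


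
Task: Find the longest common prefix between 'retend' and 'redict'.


Compare from the start: 2 characters match: 're'. Mismatch at position 3: 't' vs 'd'.

re


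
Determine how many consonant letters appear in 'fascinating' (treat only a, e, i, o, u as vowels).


Consonants in 'fascinating': f, s, c, n, t, n, g = 7 consonants.

7


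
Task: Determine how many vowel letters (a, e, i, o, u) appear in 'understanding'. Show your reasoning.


Vowels in 'understanding': u, e, a, i = 4 vowels.

4


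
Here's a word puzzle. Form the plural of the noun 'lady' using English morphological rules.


Apply rule: Change -y to -ies (consonant + y). 'lady' becomes 'ladies'.

ladies


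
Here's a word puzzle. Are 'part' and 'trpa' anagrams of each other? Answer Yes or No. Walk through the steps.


Sorted letters of 'part': 'aprt'
Sorted letters of 'trpa': 'aprt'
They match.

Yes


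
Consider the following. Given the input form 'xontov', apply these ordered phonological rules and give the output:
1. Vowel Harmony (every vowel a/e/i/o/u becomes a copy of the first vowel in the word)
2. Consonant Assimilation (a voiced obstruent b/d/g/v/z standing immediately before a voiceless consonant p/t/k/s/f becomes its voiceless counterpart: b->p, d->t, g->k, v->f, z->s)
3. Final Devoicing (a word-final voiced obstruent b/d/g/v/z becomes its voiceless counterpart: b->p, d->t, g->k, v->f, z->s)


Starting form: 'xontov'
Rule 1: Vowel Harmony: all vowels already match. No change.
Rule 2: Consonant Assimilation: no voiced obstruent (b/d/g/v/z) stands immediately before a voiceless consonant (p/t/k/s/f). No change.
Rule 3: Final Devoicing: word-final voiced obstruent 'v' becomes voiceless 'f'. 'xontov' -> 'xontof'
Final form: 'xontof'

xontof


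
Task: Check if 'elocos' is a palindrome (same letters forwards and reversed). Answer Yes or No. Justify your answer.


Forward: 'elocos'
Reversed: 'socole'
They differ.

No


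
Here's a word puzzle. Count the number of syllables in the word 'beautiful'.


Break 'beautiful' into syllables: beau-ti-ful -> beau | ti | ful = 3 syllables

3 syllables


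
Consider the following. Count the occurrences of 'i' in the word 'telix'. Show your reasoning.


Letter 'i' in 'telix': found at position(s) 4 = 1 occurrence(s).

1


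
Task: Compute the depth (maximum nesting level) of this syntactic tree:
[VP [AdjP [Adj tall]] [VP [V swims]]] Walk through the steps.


Count bracket nesting levels:
'[' at pos 0: depth = 1
'[' at pos 4: depth = 2
'[' at pos 10: depth = 3
'[' at pos 22: depth = 2
'[' at pos 26: depth = 3
Maximum depth reached: 3

3


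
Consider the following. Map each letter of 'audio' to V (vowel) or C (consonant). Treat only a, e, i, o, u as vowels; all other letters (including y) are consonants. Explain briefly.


Letter mapping: a = V, u = V, d = C, i = V, o = V.

VVCVV


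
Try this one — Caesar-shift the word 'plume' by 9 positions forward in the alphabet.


Shift each letter by 9: p -> y, l -> u, u -> d, m -> v, e -> n. Result: 'yudvn'.

yudvn


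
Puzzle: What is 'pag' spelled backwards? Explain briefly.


Reverse 'pag' character by character: 'gap'.

gap


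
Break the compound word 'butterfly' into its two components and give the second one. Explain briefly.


Split 'butterfly' into 'butter' + 'fly'. The second part is 'fly'.

fly


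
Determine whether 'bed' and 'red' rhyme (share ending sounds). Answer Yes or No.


Rime (stressed vowel + following sounds) of 'bed': -ed = /ɛd/
Rime of 'red': -ed = /ɛd/
/ɛd/ and /ɛd/ are the same ending sound, so the words rhyme.

Yes


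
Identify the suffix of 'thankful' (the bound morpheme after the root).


The word 'thankful' = 'thank' (root) + '-ful' (suffix). The suffix is '-ful'.

ful


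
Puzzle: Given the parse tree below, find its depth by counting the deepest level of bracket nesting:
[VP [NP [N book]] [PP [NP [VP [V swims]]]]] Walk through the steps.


Count bracket nesting levels:
'[' at pos 0: depth = 1
'[' at pos 4: depth = 2
'[' at pos 8: depth = 3
'[' at pos 18: depth = 2
'[' at pos 22: depth = 3
'[' at pos 26: depth = 4
'[' at pos 30: depth = 5
Maximum depth reached: 5

5


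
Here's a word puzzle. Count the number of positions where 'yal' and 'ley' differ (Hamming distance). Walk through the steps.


Alignment:
Position 1: 'y' vs 'l' = DIFFER
Position 2: 'a' vs 'e' = DIFFER
Position 3: 'l' vs 'y' = DIFFER
Total differences: 3

3


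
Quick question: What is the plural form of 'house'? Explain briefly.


Apply rule: Add -s. 'house' becomes 'houses'.

houses


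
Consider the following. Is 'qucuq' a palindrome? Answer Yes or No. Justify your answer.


Forward: 'qucuq'
Reversed: 'qucuq'
They are identical.

Yes


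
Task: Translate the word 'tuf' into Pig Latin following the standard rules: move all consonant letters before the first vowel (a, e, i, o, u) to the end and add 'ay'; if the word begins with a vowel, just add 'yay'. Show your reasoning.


'tuf': move consonant cluster 't' to end and add 'ay': 'uftay'.

uftay


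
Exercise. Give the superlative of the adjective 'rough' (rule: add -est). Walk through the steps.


Apply superlative formation (add -est): 'rough' -> 'roughest'.

roughest


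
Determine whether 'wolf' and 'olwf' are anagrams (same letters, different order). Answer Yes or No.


Sorted letters of 'wolf': 'flow'
Sorted letters of 'olwf': 'flow'
They match.

Yes


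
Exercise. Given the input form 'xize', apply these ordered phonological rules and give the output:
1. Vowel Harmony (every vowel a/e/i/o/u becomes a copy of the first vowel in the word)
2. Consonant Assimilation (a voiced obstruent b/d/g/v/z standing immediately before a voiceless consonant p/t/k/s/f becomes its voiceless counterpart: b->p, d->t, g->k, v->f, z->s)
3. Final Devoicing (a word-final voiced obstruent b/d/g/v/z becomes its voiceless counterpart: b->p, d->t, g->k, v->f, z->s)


Starting form: 'xize'
Rule 1: Vowel Harmony: all vowels become 'i' (matching first vowel). 'xize' -> 'xizi'
Rule 2: Consonant Assimilation: no voiced obstruent (b/d/g/v/z) stands immediately before a voiceless consonant (p/t/k/s/f). No change.
Rule 3: Final Devoicing: the word ends in the vowel 'i', not a consonant. No change.
Final form: 'xizi'

xizi


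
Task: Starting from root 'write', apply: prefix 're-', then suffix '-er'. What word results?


Step 1: Add prefix 're-' to 'write' = 'rewrite'
Step 2: Add suffix '-er' to 'rewrite' = 'rewriter'

rewriter


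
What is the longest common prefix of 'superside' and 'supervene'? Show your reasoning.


Compare from the start: 5 characters match: 'super'. Mismatch at position 6: 's' vs 'v'.

super


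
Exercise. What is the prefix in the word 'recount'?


The word 'recount' = 're' (prefix) + 'count' (root). The prefix is 're'.

re


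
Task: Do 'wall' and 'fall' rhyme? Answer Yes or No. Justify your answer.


Rime (stressed vowel + following sounds) of 'wall': -all = /ɔːl/
Rime of 'fall': -all = /ɔːl/
/ɔːl/ and /ɔːl/ are the same ending sound, so the words rhyme.

Yes


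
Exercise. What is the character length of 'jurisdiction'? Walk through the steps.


Spell out 'jurisdiction' and number each letter: j(1), u(2), r(3), i(4), s(5), d(6), i(7), c(8), t(9), i(10), o(11), n(12). Total: 12 letters.

12


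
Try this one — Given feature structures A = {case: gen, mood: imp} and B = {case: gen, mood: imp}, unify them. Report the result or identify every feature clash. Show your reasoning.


Compare features:
case: A=gen vs B=gen -> unified: gen
mood: A=imp vs B=imp -> unified: imp
No clashes found.

Unified: {case: gen, mood: imp}


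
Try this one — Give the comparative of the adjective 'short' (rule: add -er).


Apply comparative formation (add -er): 'short' -> 'shorter'.

shorter


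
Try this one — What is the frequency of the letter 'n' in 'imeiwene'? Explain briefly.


Letter 'n' in 'imeiwene': found at position(s) 7 = 1 occurrence(s).

1


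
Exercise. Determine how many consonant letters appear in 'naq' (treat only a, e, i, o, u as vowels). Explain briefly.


Consonants in 'naq': n, q = 2 consonants.

2


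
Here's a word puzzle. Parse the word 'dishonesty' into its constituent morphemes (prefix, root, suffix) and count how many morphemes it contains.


Step 1: Identify prefix: 'dis' (meaning: not/apart)
Step 2: Identify root: 'honest'
Step 3: Identify suffix(es): 'y'
Decomposition: dis- (prefix: not/apart) + honest (root) + -y (suffix: quality)
Total morphemes: 3

3 morphemes (dis- (prefix: not/apart) + honest (root) + -y (suffix: quality))


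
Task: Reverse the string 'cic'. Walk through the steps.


Reverse 'cic' character by character: 'cic'.

cic


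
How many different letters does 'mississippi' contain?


Unique letters in 'mississippi': {i, m, p, s} = 4 distinct letters.

4


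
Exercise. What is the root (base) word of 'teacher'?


Remove suffix '-er' from 'teacher' to get root 'teach'.

teach


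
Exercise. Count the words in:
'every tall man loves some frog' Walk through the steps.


Split into words: every | tall | man | loves | some | frog = 6 words.

6


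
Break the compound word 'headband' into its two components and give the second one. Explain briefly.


Split 'headband' into 'head' + 'band'. The second part is 'band'.

band


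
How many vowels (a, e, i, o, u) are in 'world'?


Vowels in 'world': o = 1 vowels.

1


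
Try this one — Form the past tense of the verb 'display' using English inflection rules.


Apply rule: Add -ed. 'display' becomes 'displayed'.

displayed


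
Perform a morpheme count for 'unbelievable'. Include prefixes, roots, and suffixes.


Decomposition: un- (prefix) + believe (root) + -able (suffix) = 3 morpheme(s)

3 morphemes


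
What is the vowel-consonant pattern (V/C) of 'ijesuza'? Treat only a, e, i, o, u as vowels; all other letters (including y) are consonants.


Letter mapping: i = V, j = C, e = V, s = C, u = V, z = C, a = V.

VCVCVCV


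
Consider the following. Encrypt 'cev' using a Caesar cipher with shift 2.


Shift each letter by 2: c -> e, e -> g, v -> x. Result: 'egx'.

egx


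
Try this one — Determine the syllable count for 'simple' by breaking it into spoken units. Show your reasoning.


Break 'simple' into syllables: sim-ple -> sim | ple = 2 syllables

2 syllables


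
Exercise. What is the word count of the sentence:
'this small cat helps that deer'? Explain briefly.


Split into words: this | small | cat | helps | that | deer = 6 words.

6


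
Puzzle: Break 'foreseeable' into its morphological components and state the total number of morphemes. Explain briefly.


Step 1: Identify prefix: 'fore' (meaning: before/front)
Step 2: Identify root: 'see'
Step 3: Identify suffix(es): 'able'
Decomposition: fore- (prefix: before/front) + see (root) + -able (suffix: capable of)
Total morphemes: 3

3 morphemes (fore- (prefix: before/front) + see (root) + -able (suffix: capable of))


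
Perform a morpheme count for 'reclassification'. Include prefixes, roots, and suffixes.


Decomposition: re- (prefix) + class (root) + -ify (suffix) + -ation (suffix) = 4 morpheme(s)

4 morphemes


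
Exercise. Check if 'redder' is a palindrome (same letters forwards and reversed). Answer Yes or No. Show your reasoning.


Forward: 'redder'
Reversed: 'redder'
They are identical.

Yes


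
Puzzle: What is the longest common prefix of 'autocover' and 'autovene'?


Compare from the start: 4 characters match: 'auto'. Mismatch at position 5: 'c' vs 'v'.

auto


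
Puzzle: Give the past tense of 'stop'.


Apply rule: Double final consonant and add -ed. 'stop' becomes 'stopped'.

stopped


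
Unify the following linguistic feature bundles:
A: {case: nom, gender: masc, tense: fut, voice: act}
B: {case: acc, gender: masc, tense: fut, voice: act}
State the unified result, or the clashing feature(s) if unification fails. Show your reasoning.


Compare features:
case: A=nom vs B=acc -> CLASH
gender: A=masc vs B=masc -> unified: masc
tense: A=fut vs B=fut -> unified: fut
voice: A=act vs B=act -> unified: act
Clash detected on feature 'case' (nom vs acc); unification fails.

CLASH on 'case' (nom vs acc)


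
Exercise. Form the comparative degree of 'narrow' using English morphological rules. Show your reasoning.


Apply comparative formation (add -er): 'narrow' -> 'narrower'.

narrower


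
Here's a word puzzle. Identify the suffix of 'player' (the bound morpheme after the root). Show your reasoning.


The word 'player' = 'play' (root) + '-er' (suffix). The suffix is '-er'.

er


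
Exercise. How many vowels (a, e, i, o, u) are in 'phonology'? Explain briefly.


Vowels in 'phonology': o, o, o = 3 vowels.

3


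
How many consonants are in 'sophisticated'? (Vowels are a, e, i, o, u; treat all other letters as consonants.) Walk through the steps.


Consonants in 'sophisticated': s, p, h, s, t, c, t, d = 8 consonants.

8


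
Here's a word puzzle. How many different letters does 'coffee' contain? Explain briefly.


Unique letters in 'coffee': {c, e, f, o} = 4 distinct letters.

4


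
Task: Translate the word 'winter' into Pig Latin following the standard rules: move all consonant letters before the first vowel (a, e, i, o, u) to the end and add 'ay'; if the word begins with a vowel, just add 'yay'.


'winter': move consonant cluster 'w' to end and add 'ay': 'interway'.

interway


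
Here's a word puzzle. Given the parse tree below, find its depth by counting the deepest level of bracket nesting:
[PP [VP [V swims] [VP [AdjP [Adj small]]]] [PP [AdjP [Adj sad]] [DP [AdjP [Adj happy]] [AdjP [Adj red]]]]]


Count bracket nesting levels:
'[' at pos 0: depth = 1
'[' at pos 4: depth = 2
'[' at pos 8: depth = 3
'[' at pos 18: depth = 3
'[' at pos 22: depth = 4
'[' at pos 28: depth = 5
'[' at pos 43: depth = 2
'[' at pos 47: depth = 3
'[' at pos 53: depth = 4
'[' at pos 64: depth = 3
'[' at pos 68: depth = 4
'[' at pos 74: depth = 5
'[' at pos 87: depth = 4
'[' at pos 93: depth = 5
Maximum depth reached: 5

5


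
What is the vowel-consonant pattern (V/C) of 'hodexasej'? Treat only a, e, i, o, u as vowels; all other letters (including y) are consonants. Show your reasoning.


Letter mapping: h = C, o = V, d = C, e = V, x = C, a = V, s = C, e = V, j = C.

CVCVCVCVC


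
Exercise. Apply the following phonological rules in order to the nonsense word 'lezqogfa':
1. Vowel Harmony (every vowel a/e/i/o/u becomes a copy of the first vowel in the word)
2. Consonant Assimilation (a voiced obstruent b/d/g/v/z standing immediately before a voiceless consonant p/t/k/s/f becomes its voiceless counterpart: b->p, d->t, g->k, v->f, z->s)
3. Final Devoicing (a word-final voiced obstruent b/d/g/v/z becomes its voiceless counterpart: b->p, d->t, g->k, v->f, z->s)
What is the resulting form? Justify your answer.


Starting form: 'lezqogfa'
Rule 1: Vowel Harmony: all vowels become 'e' (matching first vowel). 'lezqogfa' -> 'lezqegfe'
Rule 2: Consonant Assimilation: voiced obstruent before voiceless consonant becomes voiceless ('gf' -> 'kf'). 'lezqegfe' -> 'lezqekfe'
Rule 3: Final Devoicing: the word ends in the vowel 'e', not a consonant. No change.
Final form: 'lezqekfe'

lezqekfe


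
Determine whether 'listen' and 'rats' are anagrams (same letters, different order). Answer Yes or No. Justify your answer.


Sorted letters of 'listen': 'eilnst'
Sorted letters of 'rats': 'arst'
They do not match.

No


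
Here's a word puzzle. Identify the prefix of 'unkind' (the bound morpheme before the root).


The word 'unkind' = 'un' (prefix) + 'kind' (root). The prefix is 'un'.

un


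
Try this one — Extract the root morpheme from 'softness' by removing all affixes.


Remove suffix '-ness' from 'softness' to get root 'soft'.

soft


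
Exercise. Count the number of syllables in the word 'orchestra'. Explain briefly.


Break 'orchestra' into syllables: or-ches-tra -> or | ches | tra = 3 syllables

3 syllables


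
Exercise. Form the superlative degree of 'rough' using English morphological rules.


Apply superlative formation (add -est): 'rough' -> 'roughest'.

roughest


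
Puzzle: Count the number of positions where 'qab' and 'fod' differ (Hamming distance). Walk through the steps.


Alignment:
Position 1: 'q' vs 'f' = DIFFER
Position 2: 'a' vs 'o' = DIFFER
Position 3: 'b' vs 'd' = DIFFER
Total differences: 3

3
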